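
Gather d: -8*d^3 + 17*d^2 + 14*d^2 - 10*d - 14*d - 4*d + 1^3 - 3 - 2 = -8*d^3 + 31*d^2 - 28*d - 4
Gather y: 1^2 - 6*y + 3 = 4 - 6*y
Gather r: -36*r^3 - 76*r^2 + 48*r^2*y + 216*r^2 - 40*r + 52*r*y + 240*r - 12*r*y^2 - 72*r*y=-36*r^3 + r^2*(48*y + 140) + r*(-12*y^2 - 20*y + 200)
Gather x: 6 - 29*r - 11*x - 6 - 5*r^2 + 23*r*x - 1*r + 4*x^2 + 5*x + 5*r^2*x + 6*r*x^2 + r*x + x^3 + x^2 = -5*r^2 - 30*r + x^3 + x^2*(6*r + 5) + x*(5*r^2 + 24*r - 6)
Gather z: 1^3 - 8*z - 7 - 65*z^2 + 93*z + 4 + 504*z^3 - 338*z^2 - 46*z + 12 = 504*z^3 - 403*z^2 + 39*z + 10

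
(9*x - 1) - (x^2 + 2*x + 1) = -x^2 + 7*x - 2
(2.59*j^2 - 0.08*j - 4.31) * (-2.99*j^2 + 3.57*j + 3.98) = -7.7441*j^4 + 9.4855*j^3 + 22.9095*j^2 - 15.7051*j - 17.1538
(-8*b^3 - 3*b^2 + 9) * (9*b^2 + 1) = -72*b^5 - 27*b^4 - 8*b^3 + 78*b^2 + 9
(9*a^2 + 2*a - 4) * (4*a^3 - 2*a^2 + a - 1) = 36*a^5 - 10*a^4 - 11*a^3 + a^2 - 6*a + 4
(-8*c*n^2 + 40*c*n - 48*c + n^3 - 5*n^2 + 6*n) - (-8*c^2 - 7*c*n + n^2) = 8*c^2 - 8*c*n^2 + 47*c*n - 48*c + n^3 - 6*n^2 + 6*n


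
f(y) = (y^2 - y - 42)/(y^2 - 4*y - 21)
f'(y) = (4 - 2*y)*(y^2 - y - 42)/(y^2 - 4*y - 21)^2 + (2*y - 1)/(y^2 - 4*y - 21) = -3/(y^2 + 6*y + 9)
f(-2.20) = 4.75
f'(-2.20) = -4.69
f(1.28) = 1.70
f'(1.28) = -0.16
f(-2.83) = 18.65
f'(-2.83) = -103.81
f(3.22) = 1.48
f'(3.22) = -0.08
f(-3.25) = -11.00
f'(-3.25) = -48.00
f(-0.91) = 2.44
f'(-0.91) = -0.69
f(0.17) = 1.95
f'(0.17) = -0.30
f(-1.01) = 2.51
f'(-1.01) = -0.76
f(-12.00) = 0.67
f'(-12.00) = -0.04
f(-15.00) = 0.75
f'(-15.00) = -0.02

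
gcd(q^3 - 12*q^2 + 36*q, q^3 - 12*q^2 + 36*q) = q^3 - 12*q^2 + 36*q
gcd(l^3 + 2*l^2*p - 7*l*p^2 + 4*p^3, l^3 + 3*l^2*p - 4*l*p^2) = -l^2 - 3*l*p + 4*p^2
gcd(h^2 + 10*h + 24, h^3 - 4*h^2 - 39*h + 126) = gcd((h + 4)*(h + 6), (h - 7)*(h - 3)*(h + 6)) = h + 6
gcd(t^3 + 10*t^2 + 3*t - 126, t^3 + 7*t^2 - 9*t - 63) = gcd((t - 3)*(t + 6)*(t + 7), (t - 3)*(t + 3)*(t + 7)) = t^2 + 4*t - 21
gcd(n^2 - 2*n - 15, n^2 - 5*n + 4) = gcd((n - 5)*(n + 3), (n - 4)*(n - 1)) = 1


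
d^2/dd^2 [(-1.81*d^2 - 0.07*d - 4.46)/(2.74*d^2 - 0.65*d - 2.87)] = (1.4210854715202e-14*d^4 - 7.498284*d^3 - 286.304244*d^2 + 44.356764*d - 103.470204)/(20.570824*d^6 - 14.63982*d^5 - 61.167486*d^4 + 30.394195*d^3 + 64.069593*d^2 - 16.061955*d - 23.639903)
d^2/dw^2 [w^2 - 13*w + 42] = 2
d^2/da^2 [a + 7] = 0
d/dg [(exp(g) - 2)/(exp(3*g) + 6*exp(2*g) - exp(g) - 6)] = 2*(-exp(3*g) + 12*exp(g) - 4)*exp(g)/(exp(6*g) + 12*exp(5*g) + 34*exp(4*g) - 24*exp(3*g) - 71*exp(2*g) + 12*exp(g) + 36)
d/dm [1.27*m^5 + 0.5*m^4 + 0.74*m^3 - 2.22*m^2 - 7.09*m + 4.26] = 6.35*m^4 + 2.0*m^3 + 2.22*m^2 - 4.44*m - 7.09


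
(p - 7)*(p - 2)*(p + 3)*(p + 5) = p^4 - p^3 - 43*p^2 - 23*p + 210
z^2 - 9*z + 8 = (z - 8)*(z - 1)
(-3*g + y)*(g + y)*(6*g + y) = -18*g^3 - 15*g^2*y + 4*g*y^2 + y^3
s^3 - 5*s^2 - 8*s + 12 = (s - 6)*(s - 1)*(s + 2)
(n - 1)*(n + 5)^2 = n^3 + 9*n^2 + 15*n - 25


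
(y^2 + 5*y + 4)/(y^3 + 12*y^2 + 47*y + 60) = (y + 1)/(y^2 + 8*y + 15)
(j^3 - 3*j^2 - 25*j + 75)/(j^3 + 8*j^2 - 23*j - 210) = (j^2 + 2*j - 15)/(j^2 + 13*j + 42)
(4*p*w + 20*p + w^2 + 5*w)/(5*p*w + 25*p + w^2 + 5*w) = (4*p + w)/(5*p + w)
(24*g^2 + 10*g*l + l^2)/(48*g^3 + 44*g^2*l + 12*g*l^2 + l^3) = 1/(2*g + l)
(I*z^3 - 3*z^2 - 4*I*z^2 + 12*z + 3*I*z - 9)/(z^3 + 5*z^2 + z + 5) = (I*z^3 - z^2*(3 + 4*I) + 3*z*(4 + I) - 9)/(z^3 + 5*z^2 + z + 5)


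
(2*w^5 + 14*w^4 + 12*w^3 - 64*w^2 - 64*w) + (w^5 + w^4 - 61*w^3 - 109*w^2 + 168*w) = 3*w^5 + 15*w^4 - 49*w^3 - 173*w^2 + 104*w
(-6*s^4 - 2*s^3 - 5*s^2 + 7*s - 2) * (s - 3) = -6*s^5 + 16*s^4 + s^3 + 22*s^2 - 23*s + 6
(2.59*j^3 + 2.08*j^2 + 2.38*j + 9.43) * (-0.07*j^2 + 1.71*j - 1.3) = -0.1813*j^5 + 4.2833*j^4 + 0.0232*j^3 + 0.7057*j^2 + 13.0313*j - 12.259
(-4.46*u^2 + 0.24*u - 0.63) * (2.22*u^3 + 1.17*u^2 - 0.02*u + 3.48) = -9.9012*u^5 - 4.6854*u^4 - 1.0286*u^3 - 16.2627*u^2 + 0.8478*u - 2.1924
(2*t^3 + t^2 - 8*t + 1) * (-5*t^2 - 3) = -10*t^5 - 5*t^4 + 34*t^3 - 8*t^2 + 24*t - 3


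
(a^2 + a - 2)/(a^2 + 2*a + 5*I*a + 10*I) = (a - 1)/(a + 5*I)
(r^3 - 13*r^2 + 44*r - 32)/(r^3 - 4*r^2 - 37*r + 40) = (r - 4)/(r + 5)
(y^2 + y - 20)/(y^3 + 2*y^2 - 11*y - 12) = (y^2 + y - 20)/(y^3 + 2*y^2 - 11*y - 12)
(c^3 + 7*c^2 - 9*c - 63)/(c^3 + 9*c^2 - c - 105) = (c + 3)/(c + 5)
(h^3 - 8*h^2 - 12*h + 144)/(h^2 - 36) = (h^2 - 2*h - 24)/(h + 6)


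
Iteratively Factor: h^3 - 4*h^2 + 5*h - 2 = (h - 1)*(h^2 - 3*h + 2) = (h - 2)*(h - 1)*(h - 1)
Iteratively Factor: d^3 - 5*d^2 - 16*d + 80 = (d - 4)*(d^2 - d - 20) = (d - 4)*(d + 4)*(d - 5)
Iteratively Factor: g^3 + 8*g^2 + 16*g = (g + 4)*(g^2 + 4*g) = (g + 4)^2*(g)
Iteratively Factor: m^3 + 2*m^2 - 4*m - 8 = (m + 2)*(m^2 - 4) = (m + 2)^2*(m - 2)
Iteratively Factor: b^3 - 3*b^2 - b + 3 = (b - 3)*(b^2 - 1) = (b - 3)*(b + 1)*(b - 1)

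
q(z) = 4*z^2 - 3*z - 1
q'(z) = 8*z - 3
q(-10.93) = 509.65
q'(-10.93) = -90.44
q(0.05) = -1.14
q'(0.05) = -2.60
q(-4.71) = 101.87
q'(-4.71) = -40.68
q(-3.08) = 46.19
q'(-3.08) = -27.64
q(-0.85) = 4.44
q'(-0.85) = -9.80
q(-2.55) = 32.66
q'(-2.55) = -23.40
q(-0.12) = -0.58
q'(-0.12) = -3.96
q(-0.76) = 3.59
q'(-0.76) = -9.08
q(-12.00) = 611.00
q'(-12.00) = -99.00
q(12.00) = 539.00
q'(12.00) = 93.00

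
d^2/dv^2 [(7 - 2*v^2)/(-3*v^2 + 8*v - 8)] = 2*(48*v^3 - 333*v^2 + 504*v - 152)/(27*v^6 - 216*v^5 + 792*v^4 - 1664*v^3 + 2112*v^2 - 1536*v + 512)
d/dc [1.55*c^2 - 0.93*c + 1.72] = 3.1*c - 0.93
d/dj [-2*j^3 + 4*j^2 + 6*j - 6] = -6*j^2 + 8*j + 6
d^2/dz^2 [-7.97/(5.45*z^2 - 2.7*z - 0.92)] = (-473.45785*z^2 + 234.5571*z + 7.97*(10.9*z - 2.7)*(21.8*z - 5.4) + 79.92316)/(-5.45*z^2 + 2.7*z + 0.92)^3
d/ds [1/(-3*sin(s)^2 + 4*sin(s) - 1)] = 2*(3*sin(s) - 2)*cos(s)/(3*sin(s)^2 - 4*sin(s) + 1)^2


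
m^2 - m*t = m*(m - t)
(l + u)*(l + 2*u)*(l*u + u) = l^3*u + 3*l^2*u^2 + l^2*u + 2*l*u^3 + 3*l*u^2 + 2*u^3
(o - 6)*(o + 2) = o^2 - 4*o - 12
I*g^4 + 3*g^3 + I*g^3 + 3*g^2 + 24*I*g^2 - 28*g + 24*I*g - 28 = (g - 7*I)*(g + 2*I)^2*(I*g + I)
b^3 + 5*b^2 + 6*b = b*(b + 2)*(b + 3)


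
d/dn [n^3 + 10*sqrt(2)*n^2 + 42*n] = 3*n^2 + 20*sqrt(2)*n + 42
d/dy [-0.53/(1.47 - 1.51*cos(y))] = 0.8003*sin(y)/(1.51*cos(y) - 1.47)^2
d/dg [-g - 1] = -1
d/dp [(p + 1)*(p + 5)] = 2*p + 6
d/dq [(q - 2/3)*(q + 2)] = 2*q + 4/3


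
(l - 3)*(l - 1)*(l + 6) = l^3 + 2*l^2 - 21*l + 18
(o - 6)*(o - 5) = o^2 - 11*o + 30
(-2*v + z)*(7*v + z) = -14*v^2 + 5*v*z + z^2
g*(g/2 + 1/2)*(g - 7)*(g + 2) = g^4/2 - 2*g^3 - 19*g^2/2 - 7*g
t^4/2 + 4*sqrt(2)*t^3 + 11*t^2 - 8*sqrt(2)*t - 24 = (t/2 + sqrt(2))*(t - sqrt(2))*(t + sqrt(2))*(t + 6*sqrt(2))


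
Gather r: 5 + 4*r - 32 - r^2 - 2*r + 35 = -r^2 + 2*r + 8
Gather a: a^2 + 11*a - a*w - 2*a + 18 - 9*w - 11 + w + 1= a^2 + a*(9 - w) - 8*w + 8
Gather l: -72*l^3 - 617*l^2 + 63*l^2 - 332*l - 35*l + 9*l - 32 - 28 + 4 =-72*l^3 - 554*l^2 - 358*l - 56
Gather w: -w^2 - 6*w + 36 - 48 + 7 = -w^2 - 6*w - 5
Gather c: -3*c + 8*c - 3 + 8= 5*c + 5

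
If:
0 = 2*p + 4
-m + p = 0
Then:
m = -2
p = -2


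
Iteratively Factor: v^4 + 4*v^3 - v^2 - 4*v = (v + 4)*(v^3 - v) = (v + 1)*(v + 4)*(v^2 - v) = (v - 1)*(v + 1)*(v + 4)*(v)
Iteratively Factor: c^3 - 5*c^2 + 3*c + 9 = (c - 3)*(c^2 - 2*c - 3) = (c - 3)^2*(c + 1)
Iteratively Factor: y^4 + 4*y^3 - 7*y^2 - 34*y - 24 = (y + 1)*(y^3 + 3*y^2 - 10*y - 24) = (y + 1)*(y + 4)*(y^2 - y - 6) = (y - 3)*(y + 1)*(y + 4)*(y + 2)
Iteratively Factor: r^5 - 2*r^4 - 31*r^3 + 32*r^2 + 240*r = (r + 4)*(r^4 - 6*r^3 - 7*r^2 + 60*r) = (r - 4)*(r + 4)*(r^3 - 2*r^2 - 15*r) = r*(r - 4)*(r + 4)*(r^2 - 2*r - 15) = r*(r - 4)*(r + 3)*(r + 4)*(r - 5)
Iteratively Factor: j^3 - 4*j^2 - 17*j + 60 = (j - 3)*(j^2 - j - 20) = (j - 5)*(j - 3)*(j + 4)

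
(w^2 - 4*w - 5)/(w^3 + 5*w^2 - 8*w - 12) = (w - 5)/(w^2 + 4*w - 12)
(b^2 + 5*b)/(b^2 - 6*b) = (b + 5)/(b - 6)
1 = 1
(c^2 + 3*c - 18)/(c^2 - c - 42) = (c - 3)/(c - 7)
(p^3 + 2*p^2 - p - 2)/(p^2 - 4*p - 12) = (p^2 - 1)/(p - 6)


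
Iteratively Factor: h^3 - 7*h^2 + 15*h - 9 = (h - 3)*(h^2 - 4*h + 3) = (h - 3)*(h - 1)*(h - 3)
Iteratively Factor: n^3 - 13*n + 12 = (n + 4)*(n^2 - 4*n + 3) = (n - 1)*(n + 4)*(n - 3)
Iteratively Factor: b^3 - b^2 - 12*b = (b + 3)*(b^2 - 4*b) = b*(b + 3)*(b - 4)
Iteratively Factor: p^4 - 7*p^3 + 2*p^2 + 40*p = (p - 4)*(p^3 - 3*p^2 - 10*p) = (p - 5)*(p - 4)*(p^2 + 2*p) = p*(p - 5)*(p - 4)*(p + 2)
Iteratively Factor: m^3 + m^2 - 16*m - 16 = (m + 1)*(m^2 - 16) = (m - 4)*(m + 1)*(m + 4)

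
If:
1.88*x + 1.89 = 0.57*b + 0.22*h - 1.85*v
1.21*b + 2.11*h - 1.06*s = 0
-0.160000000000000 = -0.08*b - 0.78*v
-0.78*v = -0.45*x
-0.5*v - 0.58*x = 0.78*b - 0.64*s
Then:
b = 2.68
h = 0.02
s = 3.10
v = -0.07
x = -0.12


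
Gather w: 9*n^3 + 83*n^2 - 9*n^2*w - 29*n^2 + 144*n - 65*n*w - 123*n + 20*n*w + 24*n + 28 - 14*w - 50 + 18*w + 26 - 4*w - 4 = 9*n^3 + 54*n^2 + 45*n + w*(-9*n^2 - 45*n)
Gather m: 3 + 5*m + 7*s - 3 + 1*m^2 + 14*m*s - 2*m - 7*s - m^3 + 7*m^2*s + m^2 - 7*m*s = -m^3 + m^2*(7*s + 2) + m*(7*s + 3)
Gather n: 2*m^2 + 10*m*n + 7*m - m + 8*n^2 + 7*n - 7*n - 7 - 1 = 2*m^2 + 10*m*n + 6*m + 8*n^2 - 8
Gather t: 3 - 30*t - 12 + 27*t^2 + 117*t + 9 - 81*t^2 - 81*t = -54*t^2 + 6*t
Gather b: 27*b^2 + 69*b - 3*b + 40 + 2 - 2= 27*b^2 + 66*b + 40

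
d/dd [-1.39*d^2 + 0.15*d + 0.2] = 0.15 - 2.78*d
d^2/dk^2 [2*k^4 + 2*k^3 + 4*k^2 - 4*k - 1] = 24*k^2 + 12*k + 8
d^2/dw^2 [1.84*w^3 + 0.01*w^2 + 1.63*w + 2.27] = 11.04*w + 0.02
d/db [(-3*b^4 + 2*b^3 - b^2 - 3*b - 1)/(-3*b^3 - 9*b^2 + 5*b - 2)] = (9*b^6 + 54*b^5 - 66*b^4 + 26*b^3 - 53*b^2 - 14*b + 11)/(9*b^6 + 54*b^5 + 51*b^4 - 78*b^3 + 61*b^2 - 20*b + 4)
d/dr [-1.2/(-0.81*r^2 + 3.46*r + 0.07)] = (4.152 - 1.944*r)/(-0.81*r^2 + 3.46*r + 0.07)^2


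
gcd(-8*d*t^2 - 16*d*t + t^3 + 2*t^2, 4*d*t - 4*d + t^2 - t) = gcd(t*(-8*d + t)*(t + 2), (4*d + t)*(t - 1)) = 1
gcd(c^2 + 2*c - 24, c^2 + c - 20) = c - 4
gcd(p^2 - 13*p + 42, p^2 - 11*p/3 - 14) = p - 6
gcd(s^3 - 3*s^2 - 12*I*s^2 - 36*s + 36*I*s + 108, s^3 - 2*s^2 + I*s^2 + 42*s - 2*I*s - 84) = s - 6*I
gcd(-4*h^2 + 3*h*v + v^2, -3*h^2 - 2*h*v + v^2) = 1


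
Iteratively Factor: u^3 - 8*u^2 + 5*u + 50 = (u + 2)*(u^2 - 10*u + 25) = (u - 5)*(u + 2)*(u - 5)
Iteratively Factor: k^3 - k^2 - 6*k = (k)*(k^2 - k - 6) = k*(k - 3)*(k + 2)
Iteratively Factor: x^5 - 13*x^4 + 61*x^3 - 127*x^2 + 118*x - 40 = (x - 1)*(x^4 - 12*x^3 + 49*x^2 - 78*x + 40) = (x - 4)*(x - 1)*(x^3 - 8*x^2 + 17*x - 10) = (x - 4)*(x - 1)^2*(x^2 - 7*x + 10) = (x - 4)*(x - 2)*(x - 1)^2*(x - 5)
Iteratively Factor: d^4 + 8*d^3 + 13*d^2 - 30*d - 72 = (d + 4)*(d^3 + 4*d^2 - 3*d - 18) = (d - 2)*(d + 4)*(d^2 + 6*d + 9) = (d - 2)*(d + 3)*(d + 4)*(d + 3)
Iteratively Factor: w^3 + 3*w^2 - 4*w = (w)*(w^2 + 3*w - 4) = w*(w - 1)*(w + 4)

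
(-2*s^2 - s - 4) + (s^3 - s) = s^3 - 2*s^2 - 2*s - 4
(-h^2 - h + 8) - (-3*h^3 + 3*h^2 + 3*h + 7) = 3*h^3 - 4*h^2 - 4*h + 1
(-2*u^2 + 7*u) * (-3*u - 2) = 6*u^3 - 17*u^2 - 14*u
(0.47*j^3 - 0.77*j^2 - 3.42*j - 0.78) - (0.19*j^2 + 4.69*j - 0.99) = 0.47*j^3 - 0.96*j^2 - 8.11*j + 0.21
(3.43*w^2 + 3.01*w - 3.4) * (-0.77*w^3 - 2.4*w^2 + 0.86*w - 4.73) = -2.6411*w^5 - 10.5497*w^4 - 1.6562*w^3 - 5.4753*w^2 - 17.1613*w + 16.082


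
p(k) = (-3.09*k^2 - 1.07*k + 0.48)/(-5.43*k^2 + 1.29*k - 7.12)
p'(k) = (-6.18*k - 1.07)/(-5.43*k^2 + 1.29*k - 7.12) + (10.86*k - 1.29)*(-3.09*k^2 - 1.07*k + 0.48)/(-5.43*k^2 + 1.29*k - 7.12)^2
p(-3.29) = 0.42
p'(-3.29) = -0.05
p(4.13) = 0.60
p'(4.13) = 0.00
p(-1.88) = 0.29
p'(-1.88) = -0.15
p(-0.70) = 0.03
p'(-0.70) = -0.28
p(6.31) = 0.60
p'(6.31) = -0.00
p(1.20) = 0.39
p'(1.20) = 0.29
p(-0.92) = 0.09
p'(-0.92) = -0.28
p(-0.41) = -0.05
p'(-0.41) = -0.20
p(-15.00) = 0.54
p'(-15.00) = -0.00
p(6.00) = 0.60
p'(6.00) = -0.00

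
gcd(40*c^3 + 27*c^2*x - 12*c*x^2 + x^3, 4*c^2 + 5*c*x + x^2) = c + x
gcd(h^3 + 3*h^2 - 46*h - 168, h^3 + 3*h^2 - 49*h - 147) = h - 7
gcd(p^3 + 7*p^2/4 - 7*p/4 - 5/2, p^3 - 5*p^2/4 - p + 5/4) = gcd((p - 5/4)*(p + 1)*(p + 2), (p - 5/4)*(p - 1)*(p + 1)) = p^2 - p/4 - 5/4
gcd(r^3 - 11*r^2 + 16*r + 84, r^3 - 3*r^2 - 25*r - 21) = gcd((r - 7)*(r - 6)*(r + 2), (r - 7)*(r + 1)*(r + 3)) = r - 7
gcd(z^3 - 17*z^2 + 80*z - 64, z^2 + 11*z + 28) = 1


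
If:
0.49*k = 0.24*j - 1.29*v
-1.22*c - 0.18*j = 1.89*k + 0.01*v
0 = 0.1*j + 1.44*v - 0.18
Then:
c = 17.1213114754098*v - 1.63138173302108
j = 1.8 - 14.4*v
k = 0.881632653061225 - 9.68571428571429*v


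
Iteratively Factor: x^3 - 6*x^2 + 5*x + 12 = (x - 4)*(x^2 - 2*x - 3) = (x - 4)*(x - 3)*(x + 1)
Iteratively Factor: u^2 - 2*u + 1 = (u - 1)*(u - 1)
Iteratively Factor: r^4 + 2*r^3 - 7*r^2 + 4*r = (r - 1)*(r^3 + 3*r^2 - 4*r) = r*(r - 1)*(r^2 + 3*r - 4) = r*(r - 1)^2*(r + 4)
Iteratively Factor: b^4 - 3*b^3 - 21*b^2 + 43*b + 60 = (b + 4)*(b^3 - 7*b^2 + 7*b + 15) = (b - 3)*(b + 4)*(b^2 - 4*b - 5) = (b - 3)*(b + 1)*(b + 4)*(b - 5)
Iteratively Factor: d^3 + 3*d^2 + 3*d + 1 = (d + 1)*(d^2 + 2*d + 1) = (d + 1)^2*(d + 1)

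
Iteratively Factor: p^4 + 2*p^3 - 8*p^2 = (p - 2)*(p^3 + 4*p^2) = p*(p - 2)*(p^2 + 4*p) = p*(p - 2)*(p + 4)*(p)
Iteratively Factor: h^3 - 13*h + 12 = (h - 1)*(h^2 + h - 12) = (h - 1)*(h + 4)*(h - 3)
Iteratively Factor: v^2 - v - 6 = (v - 3)*(v + 2)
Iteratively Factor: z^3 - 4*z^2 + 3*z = (z)*(z^2 - 4*z + 3) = z*(z - 1)*(z - 3)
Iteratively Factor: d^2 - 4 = (d + 2)*(d - 2)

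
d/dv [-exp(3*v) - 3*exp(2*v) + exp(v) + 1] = (-3*exp(2*v) - 6*exp(v) + 1)*exp(v)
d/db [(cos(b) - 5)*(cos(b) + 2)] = (3 - 2*cos(b))*sin(b)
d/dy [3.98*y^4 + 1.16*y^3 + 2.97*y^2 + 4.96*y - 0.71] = 15.92*y^3 + 3.48*y^2 + 5.94*y + 4.96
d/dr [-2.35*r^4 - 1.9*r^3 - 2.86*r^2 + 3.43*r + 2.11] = -9.4*r^3 - 5.7*r^2 - 5.72*r + 3.43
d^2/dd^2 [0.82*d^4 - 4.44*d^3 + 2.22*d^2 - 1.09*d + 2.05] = 9.84*d^2 - 26.64*d + 4.44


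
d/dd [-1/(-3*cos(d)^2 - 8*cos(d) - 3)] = 2*(3*cos(d) + 4)*sin(d)/(3*cos(d)^2 + 8*cos(d) + 3)^2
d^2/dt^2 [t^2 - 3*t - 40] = 2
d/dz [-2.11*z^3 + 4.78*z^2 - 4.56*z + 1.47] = -6.33*z^2 + 9.56*z - 4.56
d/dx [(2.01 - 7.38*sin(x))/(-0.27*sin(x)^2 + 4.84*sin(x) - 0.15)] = (-1.9926*sin(x)^2 + 1.0854*sin(x) - 8.6214)*cos(x)/(0.0729*sin(x)^4 - 2.6136*sin(x)^3 + 23.5066*sin(x)^2 - 1.452*sin(x) + 0.0225)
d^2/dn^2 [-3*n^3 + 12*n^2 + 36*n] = 24 - 18*n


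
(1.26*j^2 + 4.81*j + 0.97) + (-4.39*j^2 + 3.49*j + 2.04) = -3.13*j^2 + 8.3*j + 3.01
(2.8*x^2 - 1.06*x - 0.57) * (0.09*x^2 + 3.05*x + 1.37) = 0.252*x^4 + 8.4446*x^3 + 0.5517*x^2 - 3.1907*x - 0.7809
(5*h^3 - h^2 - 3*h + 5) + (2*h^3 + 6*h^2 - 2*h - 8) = 7*h^3 + 5*h^2 - 5*h - 3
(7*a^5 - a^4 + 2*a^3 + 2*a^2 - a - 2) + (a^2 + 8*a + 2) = 7*a^5 - a^4 + 2*a^3 + 3*a^2 + 7*a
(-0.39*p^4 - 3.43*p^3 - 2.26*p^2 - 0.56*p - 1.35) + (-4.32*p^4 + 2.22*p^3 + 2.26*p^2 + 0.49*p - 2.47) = -4.71*p^4 - 1.21*p^3 - 0.0700000000000001*p - 3.82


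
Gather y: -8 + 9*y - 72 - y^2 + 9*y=-y^2 + 18*y - 80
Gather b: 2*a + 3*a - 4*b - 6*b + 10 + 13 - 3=5*a - 10*b + 20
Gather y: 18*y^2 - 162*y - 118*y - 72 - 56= 18*y^2 - 280*y - 128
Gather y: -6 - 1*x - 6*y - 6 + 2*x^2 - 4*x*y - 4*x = 2*x^2 - 5*x + y*(-4*x - 6) - 12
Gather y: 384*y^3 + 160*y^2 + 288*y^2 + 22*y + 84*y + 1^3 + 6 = 384*y^3 + 448*y^2 + 106*y + 7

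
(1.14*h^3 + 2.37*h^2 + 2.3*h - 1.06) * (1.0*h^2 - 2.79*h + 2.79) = 1.14*h^5 - 0.8106*h^4 - 1.1317*h^3 - 0.864699999999999*h^2 + 9.3744*h - 2.9574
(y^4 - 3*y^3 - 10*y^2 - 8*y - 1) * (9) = 9*y^4 - 27*y^3 - 90*y^2 - 72*y - 9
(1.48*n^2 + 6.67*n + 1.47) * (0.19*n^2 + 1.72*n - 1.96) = 0.2812*n^4 + 3.8129*n^3 + 8.8509*n^2 - 10.5448*n - 2.8812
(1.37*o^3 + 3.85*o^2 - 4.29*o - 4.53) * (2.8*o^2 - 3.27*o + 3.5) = 3.836*o^5 + 6.3001*o^4 - 19.8065*o^3 + 14.8193*o^2 - 0.2019*o - 15.855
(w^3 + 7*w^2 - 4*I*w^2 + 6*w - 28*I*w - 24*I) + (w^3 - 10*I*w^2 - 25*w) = 2*w^3 + 7*w^2 - 14*I*w^2 - 19*w - 28*I*w - 24*I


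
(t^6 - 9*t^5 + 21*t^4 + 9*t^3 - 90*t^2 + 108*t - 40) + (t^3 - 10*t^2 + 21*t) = t^6 - 9*t^5 + 21*t^4 + 10*t^3 - 100*t^2 + 129*t - 40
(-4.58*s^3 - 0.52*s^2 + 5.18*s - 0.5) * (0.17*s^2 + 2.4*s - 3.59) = -0.7786*s^5 - 11.0804*s^4 + 16.0748*s^3 + 14.2138*s^2 - 19.7962*s + 1.795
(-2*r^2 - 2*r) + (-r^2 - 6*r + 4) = -3*r^2 - 8*r + 4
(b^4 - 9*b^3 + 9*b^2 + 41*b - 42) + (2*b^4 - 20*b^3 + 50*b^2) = 3*b^4 - 29*b^3 + 59*b^2 + 41*b - 42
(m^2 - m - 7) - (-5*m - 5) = m^2 + 4*m - 2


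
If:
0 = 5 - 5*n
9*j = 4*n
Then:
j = 4/9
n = 1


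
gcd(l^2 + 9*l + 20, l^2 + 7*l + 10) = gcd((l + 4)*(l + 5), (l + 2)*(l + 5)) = l + 5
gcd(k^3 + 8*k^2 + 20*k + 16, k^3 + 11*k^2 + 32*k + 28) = k^2 + 4*k + 4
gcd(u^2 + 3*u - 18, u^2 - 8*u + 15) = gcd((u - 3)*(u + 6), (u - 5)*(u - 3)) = u - 3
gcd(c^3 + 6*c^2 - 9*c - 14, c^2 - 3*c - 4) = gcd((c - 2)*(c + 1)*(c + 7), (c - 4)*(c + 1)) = c + 1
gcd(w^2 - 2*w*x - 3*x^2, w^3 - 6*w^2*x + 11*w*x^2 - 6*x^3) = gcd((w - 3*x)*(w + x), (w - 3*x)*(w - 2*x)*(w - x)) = -w + 3*x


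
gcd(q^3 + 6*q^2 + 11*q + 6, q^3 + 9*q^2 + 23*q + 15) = q^2 + 4*q + 3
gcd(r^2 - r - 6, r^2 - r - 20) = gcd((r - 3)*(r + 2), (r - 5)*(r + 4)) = 1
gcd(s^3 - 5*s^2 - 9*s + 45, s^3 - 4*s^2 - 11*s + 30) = s^2 - 2*s - 15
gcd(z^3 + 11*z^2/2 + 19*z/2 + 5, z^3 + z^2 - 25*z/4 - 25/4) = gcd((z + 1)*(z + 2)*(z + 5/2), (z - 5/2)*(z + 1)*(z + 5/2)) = z^2 + 7*z/2 + 5/2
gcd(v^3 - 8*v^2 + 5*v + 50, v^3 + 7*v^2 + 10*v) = v + 2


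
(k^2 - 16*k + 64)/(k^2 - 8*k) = (k - 8)/k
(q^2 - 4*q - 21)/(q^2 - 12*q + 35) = (q + 3)/(q - 5)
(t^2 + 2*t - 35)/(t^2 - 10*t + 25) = (t + 7)/(t - 5)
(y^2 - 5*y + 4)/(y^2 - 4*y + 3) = (y - 4)/(y - 3)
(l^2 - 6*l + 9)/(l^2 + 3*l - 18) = (l - 3)/(l + 6)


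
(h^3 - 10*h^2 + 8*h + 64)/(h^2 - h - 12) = (h^2 - 6*h - 16)/(h + 3)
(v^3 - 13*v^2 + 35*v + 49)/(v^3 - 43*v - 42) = (v - 7)/(v + 6)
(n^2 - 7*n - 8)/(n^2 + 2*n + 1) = (n - 8)/(n + 1)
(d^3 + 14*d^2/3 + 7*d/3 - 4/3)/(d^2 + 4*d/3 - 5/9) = 3*(d^2 + 5*d + 4)/(3*d + 5)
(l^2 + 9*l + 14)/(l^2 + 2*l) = (l + 7)/l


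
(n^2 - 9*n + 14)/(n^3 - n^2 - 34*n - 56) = (n - 2)/(n^2 + 6*n + 8)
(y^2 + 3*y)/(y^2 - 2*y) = (y + 3)/(y - 2)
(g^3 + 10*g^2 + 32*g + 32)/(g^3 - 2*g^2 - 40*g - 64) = (g + 4)/(g - 8)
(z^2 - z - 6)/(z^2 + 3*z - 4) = (z^2 - z - 6)/(z^2 + 3*z - 4)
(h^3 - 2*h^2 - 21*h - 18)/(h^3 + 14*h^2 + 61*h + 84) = (h^2 - 5*h - 6)/(h^2 + 11*h + 28)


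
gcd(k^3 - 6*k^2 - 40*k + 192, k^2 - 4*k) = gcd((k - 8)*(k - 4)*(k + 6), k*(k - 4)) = k - 4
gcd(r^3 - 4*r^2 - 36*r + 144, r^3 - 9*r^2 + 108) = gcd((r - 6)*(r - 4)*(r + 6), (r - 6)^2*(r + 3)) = r - 6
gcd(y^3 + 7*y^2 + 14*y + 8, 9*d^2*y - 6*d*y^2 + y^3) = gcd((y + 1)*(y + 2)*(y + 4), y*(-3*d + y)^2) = 1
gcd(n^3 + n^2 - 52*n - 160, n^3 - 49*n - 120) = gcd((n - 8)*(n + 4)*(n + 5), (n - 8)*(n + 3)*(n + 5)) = n^2 - 3*n - 40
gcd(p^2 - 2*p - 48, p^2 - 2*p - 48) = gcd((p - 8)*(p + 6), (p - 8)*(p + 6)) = p^2 - 2*p - 48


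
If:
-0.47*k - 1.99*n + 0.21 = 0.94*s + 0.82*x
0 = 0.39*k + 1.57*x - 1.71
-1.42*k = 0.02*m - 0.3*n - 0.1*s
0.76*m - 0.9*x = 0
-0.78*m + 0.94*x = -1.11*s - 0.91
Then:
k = -0.06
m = 1.31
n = 0.06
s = -0.84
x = 1.11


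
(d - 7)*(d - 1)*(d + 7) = d^3 - d^2 - 49*d + 49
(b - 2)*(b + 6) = b^2 + 4*b - 12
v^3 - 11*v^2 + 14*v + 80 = (v - 8)*(v - 5)*(v + 2)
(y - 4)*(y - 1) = y^2 - 5*y + 4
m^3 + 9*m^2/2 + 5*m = m*(m + 2)*(m + 5/2)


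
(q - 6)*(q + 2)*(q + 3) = q^3 - q^2 - 24*q - 36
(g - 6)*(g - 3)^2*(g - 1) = g^4 - 13*g^3 + 57*g^2 - 99*g + 54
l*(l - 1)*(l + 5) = l^3 + 4*l^2 - 5*l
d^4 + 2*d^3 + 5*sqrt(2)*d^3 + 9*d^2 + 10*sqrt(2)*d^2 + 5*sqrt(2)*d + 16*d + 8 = (d + 1)^2*(d + sqrt(2))*(d + 4*sqrt(2))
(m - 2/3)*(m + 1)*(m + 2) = m^3 + 7*m^2/3 - 4/3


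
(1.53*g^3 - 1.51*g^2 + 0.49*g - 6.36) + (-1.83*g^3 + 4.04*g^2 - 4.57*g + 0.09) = -0.3*g^3 + 2.53*g^2 - 4.08*g - 6.27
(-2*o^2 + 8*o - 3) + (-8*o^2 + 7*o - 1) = -10*o^2 + 15*o - 4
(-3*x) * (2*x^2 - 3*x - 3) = -6*x^3 + 9*x^2 + 9*x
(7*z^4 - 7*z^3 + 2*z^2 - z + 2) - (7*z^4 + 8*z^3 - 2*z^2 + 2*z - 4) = -15*z^3 + 4*z^2 - 3*z + 6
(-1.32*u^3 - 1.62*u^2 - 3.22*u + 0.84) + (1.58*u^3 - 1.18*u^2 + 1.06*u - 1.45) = 0.26*u^3 - 2.8*u^2 - 2.16*u - 0.61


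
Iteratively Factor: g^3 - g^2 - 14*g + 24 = (g - 2)*(g^2 + g - 12) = (g - 2)*(g + 4)*(g - 3)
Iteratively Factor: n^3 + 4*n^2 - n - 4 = (n - 1)*(n^2 + 5*n + 4) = (n - 1)*(n + 4)*(n + 1)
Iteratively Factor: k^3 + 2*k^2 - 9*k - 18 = (k + 2)*(k^2 - 9) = (k + 2)*(k + 3)*(k - 3)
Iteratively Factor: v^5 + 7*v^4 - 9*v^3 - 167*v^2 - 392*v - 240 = (v + 4)*(v^4 + 3*v^3 - 21*v^2 - 83*v - 60) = (v + 1)*(v + 4)*(v^3 + 2*v^2 - 23*v - 60) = (v + 1)*(v + 3)*(v + 4)*(v^2 - v - 20) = (v - 5)*(v + 1)*(v + 3)*(v + 4)*(v + 4)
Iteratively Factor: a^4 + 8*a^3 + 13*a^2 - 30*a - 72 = (a + 3)*(a^3 + 5*a^2 - 2*a - 24) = (a + 3)^2*(a^2 + 2*a - 8) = (a - 2)*(a + 3)^2*(a + 4)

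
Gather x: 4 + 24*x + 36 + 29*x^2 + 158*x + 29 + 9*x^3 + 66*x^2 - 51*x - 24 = 9*x^3 + 95*x^2 + 131*x + 45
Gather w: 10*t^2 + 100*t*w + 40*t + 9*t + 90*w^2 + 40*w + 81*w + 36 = 10*t^2 + 49*t + 90*w^2 + w*(100*t + 121) + 36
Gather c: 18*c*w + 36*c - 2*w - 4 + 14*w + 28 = c*(18*w + 36) + 12*w + 24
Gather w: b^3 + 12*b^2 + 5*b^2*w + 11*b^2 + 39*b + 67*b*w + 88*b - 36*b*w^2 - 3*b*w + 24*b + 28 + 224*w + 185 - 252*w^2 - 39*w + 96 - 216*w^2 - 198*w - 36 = b^3 + 23*b^2 + 151*b + w^2*(-36*b - 468) + w*(5*b^2 + 64*b - 13) + 273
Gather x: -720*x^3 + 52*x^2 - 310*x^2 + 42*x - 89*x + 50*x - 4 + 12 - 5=-720*x^3 - 258*x^2 + 3*x + 3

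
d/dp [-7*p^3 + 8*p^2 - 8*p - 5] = -21*p^2 + 16*p - 8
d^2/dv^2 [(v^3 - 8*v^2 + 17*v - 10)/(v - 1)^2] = 8/(v^3 - 3*v^2 + 3*v - 1)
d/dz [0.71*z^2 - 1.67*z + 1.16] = 1.42*z - 1.67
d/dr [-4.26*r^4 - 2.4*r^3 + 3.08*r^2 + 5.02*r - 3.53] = -17.04*r^3 - 7.2*r^2 + 6.16*r + 5.02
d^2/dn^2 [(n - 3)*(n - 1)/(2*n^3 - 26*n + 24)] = 1/(n^3 + 12*n^2 + 48*n + 64)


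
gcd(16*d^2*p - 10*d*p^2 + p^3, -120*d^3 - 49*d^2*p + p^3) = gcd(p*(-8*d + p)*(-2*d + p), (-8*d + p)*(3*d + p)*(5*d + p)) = -8*d + p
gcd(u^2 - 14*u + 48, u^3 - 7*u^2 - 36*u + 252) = u - 6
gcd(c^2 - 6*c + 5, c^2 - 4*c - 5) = c - 5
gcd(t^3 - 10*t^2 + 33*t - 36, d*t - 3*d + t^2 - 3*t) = t - 3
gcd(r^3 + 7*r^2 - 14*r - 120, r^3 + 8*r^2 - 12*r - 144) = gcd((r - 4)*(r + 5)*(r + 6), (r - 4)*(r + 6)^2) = r^2 + 2*r - 24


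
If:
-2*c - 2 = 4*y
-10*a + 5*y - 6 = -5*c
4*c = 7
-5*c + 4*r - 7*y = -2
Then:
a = -33/80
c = 7/4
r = -23/32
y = -11/8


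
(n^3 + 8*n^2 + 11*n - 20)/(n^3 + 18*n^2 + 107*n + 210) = (n^2 + 3*n - 4)/(n^2 + 13*n + 42)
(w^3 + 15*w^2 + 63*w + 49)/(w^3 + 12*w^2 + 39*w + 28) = (w + 7)/(w + 4)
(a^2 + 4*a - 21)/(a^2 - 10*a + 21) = (a + 7)/(a - 7)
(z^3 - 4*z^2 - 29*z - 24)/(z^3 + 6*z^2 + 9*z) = (z^2 - 7*z - 8)/(z*(z + 3))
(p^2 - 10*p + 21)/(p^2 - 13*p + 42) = (p - 3)/(p - 6)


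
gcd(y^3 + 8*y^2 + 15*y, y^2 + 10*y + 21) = y + 3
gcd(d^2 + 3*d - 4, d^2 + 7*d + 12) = d + 4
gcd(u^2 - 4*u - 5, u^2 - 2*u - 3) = u + 1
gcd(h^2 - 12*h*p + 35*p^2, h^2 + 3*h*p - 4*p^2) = 1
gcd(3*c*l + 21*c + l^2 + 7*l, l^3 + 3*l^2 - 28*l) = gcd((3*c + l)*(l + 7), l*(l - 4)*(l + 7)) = l + 7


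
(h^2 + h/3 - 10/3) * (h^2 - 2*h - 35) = h^4 - 5*h^3/3 - 39*h^2 - 5*h + 350/3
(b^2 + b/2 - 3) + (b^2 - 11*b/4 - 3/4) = 2*b^2 - 9*b/4 - 15/4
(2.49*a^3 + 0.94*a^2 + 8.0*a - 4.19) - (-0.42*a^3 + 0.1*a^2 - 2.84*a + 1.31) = 2.91*a^3 + 0.84*a^2 + 10.84*a - 5.5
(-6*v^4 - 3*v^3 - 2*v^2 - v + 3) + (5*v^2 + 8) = -6*v^4 - 3*v^3 + 3*v^2 - v + 11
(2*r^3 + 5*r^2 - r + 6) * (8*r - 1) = 16*r^4 + 38*r^3 - 13*r^2 + 49*r - 6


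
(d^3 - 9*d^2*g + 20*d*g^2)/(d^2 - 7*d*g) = (d^2 - 9*d*g + 20*g^2)/(d - 7*g)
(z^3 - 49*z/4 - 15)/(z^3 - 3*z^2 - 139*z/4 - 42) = (2*z^2 - 3*z - 20)/(2*z^2 - 9*z - 56)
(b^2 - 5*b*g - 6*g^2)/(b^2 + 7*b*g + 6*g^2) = (b - 6*g)/(b + 6*g)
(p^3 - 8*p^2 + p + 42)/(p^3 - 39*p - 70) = (p - 3)/(p + 5)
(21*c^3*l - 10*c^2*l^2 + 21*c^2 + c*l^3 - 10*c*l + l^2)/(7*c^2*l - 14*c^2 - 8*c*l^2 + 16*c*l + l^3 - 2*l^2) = (3*c^2*l - c*l^2 + 3*c - l)/(c*l - 2*c - l^2 + 2*l)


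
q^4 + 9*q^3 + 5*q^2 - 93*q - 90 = (q - 3)*(q + 1)*(q + 5)*(q + 6)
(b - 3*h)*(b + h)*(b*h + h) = b^3*h - 2*b^2*h^2 + b^2*h - 3*b*h^3 - 2*b*h^2 - 3*h^3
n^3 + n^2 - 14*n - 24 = (n - 4)*(n + 2)*(n + 3)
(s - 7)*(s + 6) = s^2 - s - 42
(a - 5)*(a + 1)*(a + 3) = a^3 - a^2 - 17*a - 15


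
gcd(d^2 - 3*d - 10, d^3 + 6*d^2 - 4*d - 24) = d + 2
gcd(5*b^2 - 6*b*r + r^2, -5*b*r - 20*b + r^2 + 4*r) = -5*b + r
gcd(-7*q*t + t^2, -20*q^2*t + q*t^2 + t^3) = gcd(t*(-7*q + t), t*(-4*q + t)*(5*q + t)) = t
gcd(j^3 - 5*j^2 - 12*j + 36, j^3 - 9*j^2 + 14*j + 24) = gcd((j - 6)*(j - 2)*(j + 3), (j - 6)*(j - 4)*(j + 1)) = j - 6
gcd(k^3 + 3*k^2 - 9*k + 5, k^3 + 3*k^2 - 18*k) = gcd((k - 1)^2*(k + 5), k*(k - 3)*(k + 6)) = 1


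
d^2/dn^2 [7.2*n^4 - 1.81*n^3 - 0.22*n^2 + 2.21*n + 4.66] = 86.4*n^2 - 10.86*n - 0.44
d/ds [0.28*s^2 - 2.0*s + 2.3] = 0.56*s - 2.0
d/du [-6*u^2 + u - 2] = 1 - 12*u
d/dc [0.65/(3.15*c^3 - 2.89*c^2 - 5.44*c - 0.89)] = (-6.1425*c^2 + 3.757*c + 3.536)/(-3.15*c^3 + 2.89*c^2 + 5.44*c + 0.89)^2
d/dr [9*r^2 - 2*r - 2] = 18*r - 2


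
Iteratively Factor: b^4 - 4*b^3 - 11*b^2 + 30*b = (b)*(b^3 - 4*b^2 - 11*b + 30) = b*(b - 5)*(b^2 + b - 6) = b*(b - 5)*(b - 2)*(b + 3)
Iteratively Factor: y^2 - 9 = (y - 3)*(y + 3)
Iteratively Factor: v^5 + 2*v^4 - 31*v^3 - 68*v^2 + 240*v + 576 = (v + 4)*(v^4 - 2*v^3 - 23*v^2 + 24*v + 144) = (v - 4)*(v + 4)*(v^3 + 2*v^2 - 15*v - 36) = (v - 4)*(v + 3)*(v + 4)*(v^2 - v - 12) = (v - 4)^2*(v + 3)*(v + 4)*(v + 3)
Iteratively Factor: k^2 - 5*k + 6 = (k - 3)*(k - 2)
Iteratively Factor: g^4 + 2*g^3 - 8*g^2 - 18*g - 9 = (g + 1)*(g^3 + g^2 - 9*g - 9) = (g + 1)^2*(g^2 - 9) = (g - 3)*(g + 1)^2*(g + 3)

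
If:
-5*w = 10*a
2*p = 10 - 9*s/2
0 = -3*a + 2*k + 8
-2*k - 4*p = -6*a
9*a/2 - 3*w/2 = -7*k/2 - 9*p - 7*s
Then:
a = -80/103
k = -532/103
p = 146/103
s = 164/103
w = 160/103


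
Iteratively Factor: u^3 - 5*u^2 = (u)*(u^2 - 5*u) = u^2*(u - 5)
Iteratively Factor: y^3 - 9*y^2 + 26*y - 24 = (y - 4)*(y^2 - 5*y + 6) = (y - 4)*(y - 2)*(y - 3)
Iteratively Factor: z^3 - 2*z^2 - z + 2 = (z + 1)*(z^2 - 3*z + 2) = (z - 2)*(z + 1)*(z - 1)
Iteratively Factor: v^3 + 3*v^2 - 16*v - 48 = (v + 4)*(v^2 - v - 12) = (v + 3)*(v + 4)*(v - 4)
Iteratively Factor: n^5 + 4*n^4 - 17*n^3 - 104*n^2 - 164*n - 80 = (n + 2)*(n^4 + 2*n^3 - 21*n^2 - 62*n - 40) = (n + 2)^2*(n^3 - 21*n - 20) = (n - 5)*(n + 2)^2*(n^2 + 5*n + 4) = (n - 5)*(n + 2)^2*(n + 4)*(n + 1)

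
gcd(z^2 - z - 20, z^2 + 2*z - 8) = z + 4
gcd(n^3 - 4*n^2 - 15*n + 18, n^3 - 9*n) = n + 3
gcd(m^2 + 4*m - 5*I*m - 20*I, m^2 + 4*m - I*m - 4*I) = m + 4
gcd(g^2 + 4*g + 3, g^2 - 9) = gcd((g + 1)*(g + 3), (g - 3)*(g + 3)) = g + 3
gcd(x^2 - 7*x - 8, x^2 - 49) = 1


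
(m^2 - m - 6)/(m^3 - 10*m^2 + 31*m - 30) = (m + 2)/(m^2 - 7*m + 10)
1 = 1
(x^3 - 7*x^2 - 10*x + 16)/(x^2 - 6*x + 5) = (x^2 - 6*x - 16)/(x - 5)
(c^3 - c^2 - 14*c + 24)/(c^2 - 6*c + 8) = (c^2 + c - 12)/(c - 4)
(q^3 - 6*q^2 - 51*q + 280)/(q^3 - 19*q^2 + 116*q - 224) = (q^2 + 2*q - 35)/(q^2 - 11*q + 28)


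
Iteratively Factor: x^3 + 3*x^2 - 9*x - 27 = (x + 3)*(x^2 - 9) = (x + 3)^2*(x - 3)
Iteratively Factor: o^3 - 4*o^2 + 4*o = (o)*(o^2 - 4*o + 4) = o*(o - 2)*(o - 2)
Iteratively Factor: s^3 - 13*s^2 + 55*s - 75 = (s - 3)*(s^2 - 10*s + 25) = (s - 5)*(s - 3)*(s - 5)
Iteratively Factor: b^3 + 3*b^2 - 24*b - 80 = (b - 5)*(b^2 + 8*b + 16) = (b - 5)*(b + 4)*(b + 4)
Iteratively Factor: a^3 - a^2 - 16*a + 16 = (a - 1)*(a^2 - 16) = (a - 1)*(a + 4)*(a - 4)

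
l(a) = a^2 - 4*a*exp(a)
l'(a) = -4*a*exp(a) + 2*a - 4*exp(a)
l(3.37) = -380.62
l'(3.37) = -501.55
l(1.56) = -27.26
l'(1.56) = -45.61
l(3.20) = -303.78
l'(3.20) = -405.75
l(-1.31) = 3.13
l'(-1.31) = -2.29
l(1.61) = -29.63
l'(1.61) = -49.01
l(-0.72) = 1.92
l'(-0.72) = -1.99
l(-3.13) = 10.34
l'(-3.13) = -5.89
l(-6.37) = 40.62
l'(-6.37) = -12.70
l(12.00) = -7812085.99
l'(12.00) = -8463225.15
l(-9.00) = 81.00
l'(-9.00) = -18.00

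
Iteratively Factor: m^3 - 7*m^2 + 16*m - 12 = (m - 3)*(m^2 - 4*m + 4) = (m - 3)*(m - 2)*(m - 2)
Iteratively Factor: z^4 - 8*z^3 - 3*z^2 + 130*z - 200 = (z - 5)*(z^3 - 3*z^2 - 18*z + 40) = (z - 5)*(z + 4)*(z^2 - 7*z + 10) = (z - 5)*(z - 2)*(z + 4)*(z - 5)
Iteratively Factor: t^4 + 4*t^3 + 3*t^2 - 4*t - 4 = (t + 2)*(t^3 + 2*t^2 - t - 2) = (t + 1)*(t + 2)*(t^2 + t - 2) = (t - 1)*(t + 1)*(t + 2)*(t + 2)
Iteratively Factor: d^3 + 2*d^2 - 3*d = (d - 1)*(d^2 + 3*d) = d*(d - 1)*(d + 3)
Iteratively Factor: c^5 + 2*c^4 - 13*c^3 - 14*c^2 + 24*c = (c)*(c^4 + 2*c^3 - 13*c^2 - 14*c + 24) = c*(c - 1)*(c^3 + 3*c^2 - 10*c - 24) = c*(c - 1)*(c + 4)*(c^2 - c - 6) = c*(c - 1)*(c + 2)*(c + 4)*(c - 3)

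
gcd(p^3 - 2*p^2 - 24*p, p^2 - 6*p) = p^2 - 6*p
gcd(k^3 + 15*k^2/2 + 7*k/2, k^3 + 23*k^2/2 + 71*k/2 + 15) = k + 1/2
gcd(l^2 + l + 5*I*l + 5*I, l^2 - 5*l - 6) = l + 1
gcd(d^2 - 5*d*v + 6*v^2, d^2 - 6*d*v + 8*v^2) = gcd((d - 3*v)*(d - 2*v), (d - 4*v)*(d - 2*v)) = -d + 2*v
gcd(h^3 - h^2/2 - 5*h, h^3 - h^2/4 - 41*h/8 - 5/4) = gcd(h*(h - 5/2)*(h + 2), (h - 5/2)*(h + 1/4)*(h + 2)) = h^2 - h/2 - 5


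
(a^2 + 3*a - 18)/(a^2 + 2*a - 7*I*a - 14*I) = (a^2 + 3*a - 18)/(a^2 + a*(2 - 7*I) - 14*I)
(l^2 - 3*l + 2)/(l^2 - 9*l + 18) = (l^2 - 3*l + 2)/(l^2 - 9*l + 18)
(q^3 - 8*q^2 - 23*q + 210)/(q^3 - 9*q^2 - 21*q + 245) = (q - 6)/(q - 7)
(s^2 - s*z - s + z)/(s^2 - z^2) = (s - 1)/(s + z)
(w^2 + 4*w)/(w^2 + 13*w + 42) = w*(w + 4)/(w^2 + 13*w + 42)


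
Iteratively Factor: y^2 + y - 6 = (y + 3)*(y - 2)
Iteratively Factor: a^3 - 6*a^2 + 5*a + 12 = (a + 1)*(a^2 - 7*a + 12) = (a - 4)*(a + 1)*(a - 3)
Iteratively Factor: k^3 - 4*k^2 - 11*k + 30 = (k - 5)*(k^2 + k - 6) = (k - 5)*(k + 3)*(k - 2)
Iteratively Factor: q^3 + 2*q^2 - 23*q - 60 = (q - 5)*(q^2 + 7*q + 12) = (q - 5)*(q + 4)*(q + 3)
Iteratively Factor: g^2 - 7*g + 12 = (g - 4)*(g - 3)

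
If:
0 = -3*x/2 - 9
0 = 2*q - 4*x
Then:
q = -12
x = -6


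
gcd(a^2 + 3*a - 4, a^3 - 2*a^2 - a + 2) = a - 1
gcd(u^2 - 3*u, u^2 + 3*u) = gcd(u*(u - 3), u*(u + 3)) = u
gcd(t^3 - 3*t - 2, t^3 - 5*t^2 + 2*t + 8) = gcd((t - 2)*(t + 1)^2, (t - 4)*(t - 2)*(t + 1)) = t^2 - t - 2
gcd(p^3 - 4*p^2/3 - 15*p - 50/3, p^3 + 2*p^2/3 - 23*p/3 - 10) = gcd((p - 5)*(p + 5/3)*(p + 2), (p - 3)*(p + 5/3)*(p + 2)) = p^2 + 11*p/3 + 10/3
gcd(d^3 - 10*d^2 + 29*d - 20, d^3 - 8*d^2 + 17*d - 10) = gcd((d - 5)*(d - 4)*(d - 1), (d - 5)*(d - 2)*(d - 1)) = d^2 - 6*d + 5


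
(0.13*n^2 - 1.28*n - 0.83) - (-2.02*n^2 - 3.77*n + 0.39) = 2.15*n^2 + 2.49*n - 1.22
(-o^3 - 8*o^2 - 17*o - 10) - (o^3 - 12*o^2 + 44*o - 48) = -2*o^3 + 4*o^2 - 61*o + 38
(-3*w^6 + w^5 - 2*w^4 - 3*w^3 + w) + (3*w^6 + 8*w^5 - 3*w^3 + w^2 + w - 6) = 9*w^5 - 2*w^4 - 6*w^3 + w^2 + 2*w - 6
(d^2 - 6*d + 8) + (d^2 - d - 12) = 2*d^2 - 7*d - 4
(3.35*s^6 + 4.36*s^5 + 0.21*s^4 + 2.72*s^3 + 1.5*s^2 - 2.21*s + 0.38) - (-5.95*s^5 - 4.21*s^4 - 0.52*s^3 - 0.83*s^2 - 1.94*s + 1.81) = 3.35*s^6 + 10.31*s^5 + 4.42*s^4 + 3.24*s^3 + 2.33*s^2 - 0.27*s - 1.43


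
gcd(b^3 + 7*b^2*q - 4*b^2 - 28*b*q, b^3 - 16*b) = b^2 - 4*b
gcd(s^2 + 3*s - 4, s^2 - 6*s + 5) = s - 1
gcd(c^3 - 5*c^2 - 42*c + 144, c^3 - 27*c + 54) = c^2 + 3*c - 18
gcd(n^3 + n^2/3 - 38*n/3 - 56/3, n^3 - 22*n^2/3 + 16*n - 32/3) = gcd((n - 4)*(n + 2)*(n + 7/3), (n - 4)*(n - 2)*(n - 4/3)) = n - 4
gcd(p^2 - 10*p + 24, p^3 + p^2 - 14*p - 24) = p - 4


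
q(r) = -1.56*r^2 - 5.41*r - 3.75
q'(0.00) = -5.41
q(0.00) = -3.75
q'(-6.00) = 13.31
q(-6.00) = -27.45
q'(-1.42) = -0.98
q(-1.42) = 0.79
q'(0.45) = -6.81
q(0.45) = -6.50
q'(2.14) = -12.09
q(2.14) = -22.47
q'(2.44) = -13.02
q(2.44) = -26.24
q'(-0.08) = -5.16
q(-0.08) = -3.33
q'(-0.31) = -4.44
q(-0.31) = -2.22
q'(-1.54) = -0.61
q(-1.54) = 0.88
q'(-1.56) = -0.54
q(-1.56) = 0.89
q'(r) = -3.12*r - 5.41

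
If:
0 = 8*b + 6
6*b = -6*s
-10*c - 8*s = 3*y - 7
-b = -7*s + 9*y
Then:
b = -3/4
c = -1/10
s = 3/4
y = 2/3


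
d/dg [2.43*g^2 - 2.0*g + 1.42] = 4.86*g - 2.0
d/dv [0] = 0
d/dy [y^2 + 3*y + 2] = 2*y + 3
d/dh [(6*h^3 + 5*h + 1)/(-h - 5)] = 6*(-2*h^3 - 15*h^2 - 4)/(h^2 + 10*h + 25)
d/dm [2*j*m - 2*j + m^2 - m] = 2*j + 2*m - 1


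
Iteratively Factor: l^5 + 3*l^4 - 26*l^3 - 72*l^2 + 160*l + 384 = (l + 4)*(l^4 - l^3 - 22*l^2 + 16*l + 96) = (l + 2)*(l + 4)*(l^3 - 3*l^2 - 16*l + 48) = (l - 3)*(l + 2)*(l + 4)*(l^2 - 16) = (l - 4)*(l - 3)*(l + 2)*(l + 4)*(l + 4)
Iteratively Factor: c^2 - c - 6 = (c - 3)*(c + 2)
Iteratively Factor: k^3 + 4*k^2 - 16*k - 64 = (k + 4)*(k^2 - 16) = (k + 4)^2*(k - 4)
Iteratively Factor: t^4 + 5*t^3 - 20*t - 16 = (t + 1)*(t^3 + 4*t^2 - 4*t - 16) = (t + 1)*(t + 4)*(t^2 - 4) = (t - 2)*(t + 1)*(t + 4)*(t + 2)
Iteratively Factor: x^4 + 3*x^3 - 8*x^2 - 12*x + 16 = (x - 2)*(x^3 + 5*x^2 + 2*x - 8) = (x - 2)*(x + 2)*(x^2 + 3*x - 4) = (x - 2)*(x - 1)*(x + 2)*(x + 4)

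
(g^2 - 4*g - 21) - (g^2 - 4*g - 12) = -9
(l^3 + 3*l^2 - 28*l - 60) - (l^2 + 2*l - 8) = l^3 + 2*l^2 - 30*l - 52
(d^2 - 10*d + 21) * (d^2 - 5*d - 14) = d^4 - 15*d^3 + 57*d^2 + 35*d - 294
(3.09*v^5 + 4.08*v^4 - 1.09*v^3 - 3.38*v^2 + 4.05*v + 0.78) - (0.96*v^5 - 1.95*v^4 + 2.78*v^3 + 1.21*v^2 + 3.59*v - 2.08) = 2.13*v^5 + 6.03*v^4 - 3.87*v^3 - 4.59*v^2 + 0.46*v + 2.86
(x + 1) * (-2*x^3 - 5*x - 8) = -2*x^4 - 2*x^3 - 5*x^2 - 13*x - 8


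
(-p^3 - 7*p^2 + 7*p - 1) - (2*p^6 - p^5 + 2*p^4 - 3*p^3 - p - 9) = -2*p^6 + p^5 - 2*p^4 + 2*p^3 - 7*p^2 + 8*p + 8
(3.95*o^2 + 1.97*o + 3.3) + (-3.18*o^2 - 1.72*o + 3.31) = 0.77*o^2 + 0.25*o + 6.61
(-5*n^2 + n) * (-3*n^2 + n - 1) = 15*n^4 - 8*n^3 + 6*n^2 - n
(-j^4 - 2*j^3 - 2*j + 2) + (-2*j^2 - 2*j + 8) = -j^4 - 2*j^3 - 2*j^2 - 4*j + 10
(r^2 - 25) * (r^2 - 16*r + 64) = r^4 - 16*r^3 + 39*r^2 + 400*r - 1600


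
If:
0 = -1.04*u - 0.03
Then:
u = -0.03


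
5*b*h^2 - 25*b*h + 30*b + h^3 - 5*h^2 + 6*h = (5*b + h)*(h - 3)*(h - 2)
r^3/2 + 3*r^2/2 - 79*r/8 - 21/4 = (r/2 + 1/4)*(r - 7/2)*(r + 6)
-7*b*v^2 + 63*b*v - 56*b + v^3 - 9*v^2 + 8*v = (-7*b + v)*(v - 8)*(v - 1)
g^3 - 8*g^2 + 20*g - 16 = (g - 4)*(g - 2)^2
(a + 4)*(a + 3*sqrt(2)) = a^2 + 4*a + 3*sqrt(2)*a + 12*sqrt(2)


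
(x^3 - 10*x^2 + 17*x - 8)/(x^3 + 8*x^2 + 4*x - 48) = (x^3 - 10*x^2 + 17*x - 8)/(x^3 + 8*x^2 + 4*x - 48)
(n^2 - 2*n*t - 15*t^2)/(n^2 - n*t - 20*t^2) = (n + 3*t)/(n + 4*t)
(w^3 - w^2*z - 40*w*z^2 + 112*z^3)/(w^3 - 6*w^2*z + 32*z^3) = (w + 7*z)/(w + 2*z)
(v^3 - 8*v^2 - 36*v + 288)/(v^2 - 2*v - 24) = (v^2 - 2*v - 48)/(v + 4)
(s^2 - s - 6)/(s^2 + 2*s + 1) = (s^2 - s - 6)/(s^2 + 2*s + 1)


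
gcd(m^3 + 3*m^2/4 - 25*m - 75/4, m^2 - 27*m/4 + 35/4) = m - 5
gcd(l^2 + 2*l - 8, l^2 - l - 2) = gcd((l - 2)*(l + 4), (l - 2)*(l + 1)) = l - 2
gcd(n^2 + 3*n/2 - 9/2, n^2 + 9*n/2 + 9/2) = n + 3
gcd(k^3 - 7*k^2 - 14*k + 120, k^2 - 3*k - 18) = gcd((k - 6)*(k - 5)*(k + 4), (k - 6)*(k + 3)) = k - 6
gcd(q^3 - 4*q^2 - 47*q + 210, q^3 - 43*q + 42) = q^2 + q - 42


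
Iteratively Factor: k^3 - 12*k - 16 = (k - 4)*(k^2 + 4*k + 4) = (k - 4)*(k + 2)*(k + 2)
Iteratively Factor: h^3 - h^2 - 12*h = (h + 3)*(h^2 - 4*h) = h*(h + 3)*(h - 4)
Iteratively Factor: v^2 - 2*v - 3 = (v - 3)*(v + 1)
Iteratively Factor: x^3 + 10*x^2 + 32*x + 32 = (x + 2)*(x^2 + 8*x + 16) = (x + 2)*(x + 4)*(x + 4)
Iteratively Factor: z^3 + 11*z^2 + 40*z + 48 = (z + 3)*(z^2 + 8*z + 16) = (z + 3)*(z + 4)*(z + 4)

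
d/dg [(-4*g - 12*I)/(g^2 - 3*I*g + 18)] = 4/(g^2 - 12*I*g - 36)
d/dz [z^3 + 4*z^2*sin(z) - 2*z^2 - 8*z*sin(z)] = 4*z^2*cos(z) + 3*z^2 - 8*sqrt(2)*z*cos(z + pi/4) - 4*z - 8*sin(z)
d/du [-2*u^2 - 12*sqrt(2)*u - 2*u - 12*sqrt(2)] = -4*u - 12*sqrt(2) - 2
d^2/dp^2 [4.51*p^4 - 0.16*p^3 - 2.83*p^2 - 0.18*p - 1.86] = 54.12*p^2 - 0.96*p - 5.66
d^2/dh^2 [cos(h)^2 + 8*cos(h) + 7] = -8*cos(h) - 2*cos(2*h)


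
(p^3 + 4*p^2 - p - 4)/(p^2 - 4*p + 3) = (p^2 + 5*p + 4)/(p - 3)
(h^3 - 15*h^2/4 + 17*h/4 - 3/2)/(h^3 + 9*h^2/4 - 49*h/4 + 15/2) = (h - 1)/(h + 5)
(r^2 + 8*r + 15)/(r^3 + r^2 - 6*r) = (r + 5)/(r*(r - 2))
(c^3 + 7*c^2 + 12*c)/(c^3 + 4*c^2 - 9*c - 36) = c/(c - 3)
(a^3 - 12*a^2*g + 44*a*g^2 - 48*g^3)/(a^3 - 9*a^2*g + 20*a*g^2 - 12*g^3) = (a - 4*g)/(a - g)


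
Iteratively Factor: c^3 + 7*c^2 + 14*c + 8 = (c + 1)*(c^2 + 6*c + 8) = (c + 1)*(c + 2)*(c + 4)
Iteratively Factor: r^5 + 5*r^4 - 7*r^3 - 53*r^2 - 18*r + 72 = (r - 1)*(r^4 + 6*r^3 - r^2 - 54*r - 72) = (r - 1)*(r + 4)*(r^3 + 2*r^2 - 9*r - 18) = (r - 1)*(r + 3)*(r + 4)*(r^2 - r - 6) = (r - 3)*(r - 1)*(r + 3)*(r + 4)*(r + 2)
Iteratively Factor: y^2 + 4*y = (y + 4)*(y)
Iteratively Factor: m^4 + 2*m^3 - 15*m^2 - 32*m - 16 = (m + 4)*(m^3 - 2*m^2 - 7*m - 4) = (m + 1)*(m + 4)*(m^2 - 3*m - 4) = (m + 1)^2*(m + 4)*(m - 4)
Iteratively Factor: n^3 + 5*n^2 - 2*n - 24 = (n + 3)*(n^2 + 2*n - 8) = (n + 3)*(n + 4)*(n - 2)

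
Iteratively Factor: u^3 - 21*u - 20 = (u + 4)*(u^2 - 4*u - 5) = (u + 1)*(u + 4)*(u - 5)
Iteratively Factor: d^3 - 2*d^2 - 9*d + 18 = (d - 3)*(d^2 + d - 6) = (d - 3)*(d - 2)*(d + 3)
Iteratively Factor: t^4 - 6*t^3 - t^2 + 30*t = (t + 2)*(t^3 - 8*t^2 + 15*t) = t*(t + 2)*(t^2 - 8*t + 15) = t*(t - 5)*(t + 2)*(t - 3)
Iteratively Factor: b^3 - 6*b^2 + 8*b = (b - 4)*(b^2 - 2*b) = (b - 4)*(b - 2)*(b)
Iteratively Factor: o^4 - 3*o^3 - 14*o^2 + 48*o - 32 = (o - 1)*(o^3 - 2*o^2 - 16*o + 32) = (o - 2)*(o - 1)*(o^2 - 16) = (o - 4)*(o - 2)*(o - 1)*(o + 4)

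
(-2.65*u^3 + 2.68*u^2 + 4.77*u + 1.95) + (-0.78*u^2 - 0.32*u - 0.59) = -2.65*u^3 + 1.9*u^2 + 4.45*u + 1.36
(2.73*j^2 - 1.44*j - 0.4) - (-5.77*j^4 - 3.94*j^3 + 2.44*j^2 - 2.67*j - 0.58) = 5.77*j^4 + 3.94*j^3 + 0.29*j^2 + 1.23*j + 0.18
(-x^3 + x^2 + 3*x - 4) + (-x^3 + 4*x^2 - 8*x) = -2*x^3 + 5*x^2 - 5*x - 4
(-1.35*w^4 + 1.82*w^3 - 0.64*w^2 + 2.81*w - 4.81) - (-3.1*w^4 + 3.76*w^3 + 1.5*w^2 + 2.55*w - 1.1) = 1.75*w^4 - 1.94*w^3 - 2.14*w^2 + 0.26*w - 3.71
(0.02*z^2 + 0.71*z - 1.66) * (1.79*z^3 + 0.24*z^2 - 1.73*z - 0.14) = 0.0358*z^5 + 1.2757*z^4 - 2.8356*z^3 - 1.6295*z^2 + 2.7724*z + 0.2324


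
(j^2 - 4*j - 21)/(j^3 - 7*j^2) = (j + 3)/j^2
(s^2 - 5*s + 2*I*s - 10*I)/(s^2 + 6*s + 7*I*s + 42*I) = (s^2 + s*(-5 + 2*I) - 10*I)/(s^2 + s*(6 + 7*I) + 42*I)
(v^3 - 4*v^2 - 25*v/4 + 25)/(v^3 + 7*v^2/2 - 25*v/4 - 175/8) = 2*(v - 4)/(2*v + 7)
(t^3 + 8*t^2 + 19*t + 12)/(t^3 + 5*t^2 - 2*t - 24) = (t + 1)/(t - 2)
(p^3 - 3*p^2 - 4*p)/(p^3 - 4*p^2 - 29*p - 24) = p*(p - 4)/(p^2 - 5*p - 24)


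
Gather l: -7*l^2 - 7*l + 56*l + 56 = -7*l^2 + 49*l + 56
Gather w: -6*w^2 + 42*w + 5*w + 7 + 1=-6*w^2 + 47*w + 8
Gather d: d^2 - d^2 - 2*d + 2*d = 0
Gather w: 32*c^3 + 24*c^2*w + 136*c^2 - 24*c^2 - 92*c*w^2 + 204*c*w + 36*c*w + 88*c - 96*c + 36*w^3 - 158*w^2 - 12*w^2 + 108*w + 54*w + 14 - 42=32*c^3 + 112*c^2 - 8*c + 36*w^3 + w^2*(-92*c - 170) + w*(24*c^2 + 240*c + 162) - 28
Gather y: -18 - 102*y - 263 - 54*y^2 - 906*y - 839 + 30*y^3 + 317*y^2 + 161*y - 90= 30*y^3 + 263*y^2 - 847*y - 1210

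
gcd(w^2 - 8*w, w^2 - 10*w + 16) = w - 8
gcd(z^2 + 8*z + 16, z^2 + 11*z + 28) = z + 4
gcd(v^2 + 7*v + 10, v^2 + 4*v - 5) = v + 5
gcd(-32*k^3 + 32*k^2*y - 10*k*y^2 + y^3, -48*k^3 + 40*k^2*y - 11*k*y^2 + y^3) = 16*k^2 - 8*k*y + y^2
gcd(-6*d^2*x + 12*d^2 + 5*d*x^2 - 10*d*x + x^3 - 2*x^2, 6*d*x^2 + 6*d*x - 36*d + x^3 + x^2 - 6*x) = 6*d*x - 12*d + x^2 - 2*x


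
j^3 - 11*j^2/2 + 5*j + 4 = (j - 4)*(j - 2)*(j + 1/2)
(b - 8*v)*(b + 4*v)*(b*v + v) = b^3*v - 4*b^2*v^2 + b^2*v - 32*b*v^3 - 4*b*v^2 - 32*v^3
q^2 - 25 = (q - 5)*(q + 5)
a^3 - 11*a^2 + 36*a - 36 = (a - 6)*(a - 3)*(a - 2)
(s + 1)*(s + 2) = s^2 + 3*s + 2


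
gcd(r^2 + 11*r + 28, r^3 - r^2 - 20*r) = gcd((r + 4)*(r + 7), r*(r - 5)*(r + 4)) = r + 4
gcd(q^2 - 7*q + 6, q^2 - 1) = q - 1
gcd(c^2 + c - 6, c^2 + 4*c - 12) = c - 2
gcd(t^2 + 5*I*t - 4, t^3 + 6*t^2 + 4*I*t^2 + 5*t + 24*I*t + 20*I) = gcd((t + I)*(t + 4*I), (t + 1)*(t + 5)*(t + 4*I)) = t + 4*I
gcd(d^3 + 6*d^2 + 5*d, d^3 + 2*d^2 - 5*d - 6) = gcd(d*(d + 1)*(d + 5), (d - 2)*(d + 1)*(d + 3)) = d + 1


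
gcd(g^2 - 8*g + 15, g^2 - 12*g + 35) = g - 5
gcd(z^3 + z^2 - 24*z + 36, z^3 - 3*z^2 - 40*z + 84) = z^2 + 4*z - 12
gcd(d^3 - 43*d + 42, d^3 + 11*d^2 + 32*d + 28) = d + 7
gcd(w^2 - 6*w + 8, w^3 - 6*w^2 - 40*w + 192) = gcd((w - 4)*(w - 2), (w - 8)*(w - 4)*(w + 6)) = w - 4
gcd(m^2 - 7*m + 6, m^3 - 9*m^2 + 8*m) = m - 1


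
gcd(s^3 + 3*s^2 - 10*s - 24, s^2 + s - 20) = 1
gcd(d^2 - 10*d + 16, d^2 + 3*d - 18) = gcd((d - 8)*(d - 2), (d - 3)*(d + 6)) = 1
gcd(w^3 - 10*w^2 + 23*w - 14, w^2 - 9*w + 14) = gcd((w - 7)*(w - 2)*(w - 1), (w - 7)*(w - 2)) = w^2 - 9*w + 14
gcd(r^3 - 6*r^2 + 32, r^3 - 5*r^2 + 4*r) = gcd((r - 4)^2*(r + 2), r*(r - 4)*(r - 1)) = r - 4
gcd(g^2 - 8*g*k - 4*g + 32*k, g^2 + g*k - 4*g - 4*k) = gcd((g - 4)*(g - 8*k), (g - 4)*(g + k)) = g - 4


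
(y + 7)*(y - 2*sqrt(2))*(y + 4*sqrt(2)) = y^3 + 2*sqrt(2)*y^2 + 7*y^2 - 16*y + 14*sqrt(2)*y - 112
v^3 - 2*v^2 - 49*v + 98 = (v - 7)*(v - 2)*(v + 7)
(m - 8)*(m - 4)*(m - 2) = m^3 - 14*m^2 + 56*m - 64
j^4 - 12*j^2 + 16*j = j*(j - 2)^2*(j + 4)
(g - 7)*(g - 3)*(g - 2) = g^3 - 12*g^2 + 41*g - 42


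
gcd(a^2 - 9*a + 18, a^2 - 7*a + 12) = a - 3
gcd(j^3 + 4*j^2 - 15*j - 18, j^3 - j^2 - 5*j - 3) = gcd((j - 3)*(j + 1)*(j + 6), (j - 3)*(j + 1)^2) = j^2 - 2*j - 3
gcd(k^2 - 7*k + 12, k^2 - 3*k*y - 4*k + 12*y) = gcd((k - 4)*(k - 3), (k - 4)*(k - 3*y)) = k - 4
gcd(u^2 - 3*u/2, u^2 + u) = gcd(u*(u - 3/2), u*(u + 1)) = u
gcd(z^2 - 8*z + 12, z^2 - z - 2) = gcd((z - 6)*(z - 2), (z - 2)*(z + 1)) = z - 2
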